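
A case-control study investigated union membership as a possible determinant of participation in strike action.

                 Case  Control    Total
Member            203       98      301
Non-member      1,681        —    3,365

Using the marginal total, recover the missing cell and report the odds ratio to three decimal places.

The missing cell is in the unexposed row: 3365 − 1681 = 1684.
So a = 203, b = 98, c = 1681, d = 1684.
OR = (a·d)/(b·c) = (203 × 1684) / (98 × 1681) = 341852 / 164738 = 2.07513

2.075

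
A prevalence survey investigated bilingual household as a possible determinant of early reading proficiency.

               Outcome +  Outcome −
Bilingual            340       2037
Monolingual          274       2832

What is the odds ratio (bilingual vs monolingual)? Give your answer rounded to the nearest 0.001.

1.725

Cells: a = 340, b = 2037, c = 274, d = 2832.
OR = (a·d)/(b·c) = (340 × 2832) / (2037 × 274) = 962880 / 558138 = 1.72516
The odds of early reading proficiency are about 1.73 times as high in the bilingual group.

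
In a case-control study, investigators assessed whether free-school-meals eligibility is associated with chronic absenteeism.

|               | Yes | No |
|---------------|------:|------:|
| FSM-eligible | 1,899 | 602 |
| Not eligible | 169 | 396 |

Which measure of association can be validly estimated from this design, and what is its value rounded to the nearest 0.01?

Cells: a = 1899, b = 602, c = 169, d = 396.
This is a case-control study: participants were sampled on outcome status, so risks in the source population cannot be estimated directly — relative risk is not valid here. The odds ratio is the appropriate measure.
OR = (a·d)/(b·c) = (1899 × 396) / (602 × 169) = 752004 / 101738 = 7.39157

7.39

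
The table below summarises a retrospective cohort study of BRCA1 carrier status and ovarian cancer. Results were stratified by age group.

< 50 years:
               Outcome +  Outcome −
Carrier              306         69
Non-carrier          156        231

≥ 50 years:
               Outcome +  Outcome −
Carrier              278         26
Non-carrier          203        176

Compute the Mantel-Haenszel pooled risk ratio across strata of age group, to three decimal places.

RR_MH = Σ(aᵢ·n₀ᵢ/nᵢ) / Σ(cᵢ·n₁ᵢ/nᵢ), with n₁ᵢ = aᵢ+bᵢ (exposed), n₀ᵢ = cᵢ+dᵢ (unexposed), nᵢ = n₁ᵢ+n₀ᵢ.
Stratum 1 (< 50 years): n₁ = 375, n₀ = 387, n = 762; a·n₀/n = 306·387/762 = 155.4094; c·n₁/n = 156·375/762 = 76.7717
Stratum 2 (≥ 50 years): n₁ = 304, n₀ = 379, n = 683; a·n₀/n = 278·379/683 = 154.2635; c·n₁/n = 203·304/683 = 90.3543
RR_MH = (155.4094 + 154.2635) / (76.7717 + 90.3543) = 309.6730 / 167.1260 = 1.85293

1.853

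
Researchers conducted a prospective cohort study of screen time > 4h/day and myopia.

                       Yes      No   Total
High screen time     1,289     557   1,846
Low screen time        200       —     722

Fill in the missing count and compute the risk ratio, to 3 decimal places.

2.521

The missing cell is in the unexposed row: 722 − 200 = 522.
So a = 1289, b = 557, c = 200, d = 522.
RR = [a/(a+b)] / [c/(c+d)] = (1289/1846) / (200/722) = 0.69827/0.27701 = 2.52074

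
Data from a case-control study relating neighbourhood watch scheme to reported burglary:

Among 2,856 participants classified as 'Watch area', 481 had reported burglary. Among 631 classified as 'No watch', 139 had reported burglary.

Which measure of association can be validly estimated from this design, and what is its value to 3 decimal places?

From the description: a = 481, b = 2375, c = 139, d = 492.
This is a case-control study: participants were sampled on outcome status, so risks in the source population cannot be estimated directly — relative risk is not valid here. The odds ratio is the appropriate measure.
OR = (a·d)/(b·c) = (481 × 492) / (2375 × 139) = 236652 / 330125 = 0.71686

0.717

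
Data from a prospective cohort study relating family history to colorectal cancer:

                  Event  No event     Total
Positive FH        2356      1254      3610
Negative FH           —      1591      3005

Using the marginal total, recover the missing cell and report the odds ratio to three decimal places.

2.114

The missing cell is in the unexposed row: 3005 − 1591 = 1414.
So a = 2356, b = 1254, c = 1414, d = 1591.
OR = (a·d)/(b·c) = (2356 × 1591) / (1254 × 1414) = 3748396 / 1773156 = 2.11397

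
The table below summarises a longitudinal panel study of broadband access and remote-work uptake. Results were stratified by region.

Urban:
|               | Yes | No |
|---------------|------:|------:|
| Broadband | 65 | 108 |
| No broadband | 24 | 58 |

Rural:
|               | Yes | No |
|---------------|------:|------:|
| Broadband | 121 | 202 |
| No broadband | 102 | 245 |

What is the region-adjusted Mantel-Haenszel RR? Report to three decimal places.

1.277

RR_MH = Σ(aᵢ·n₀ᵢ/nᵢ) / Σ(cᵢ·n₁ᵢ/nᵢ), with n₁ᵢ = aᵢ+bᵢ (exposed), n₀ᵢ = cᵢ+dᵢ (unexposed), nᵢ = n₁ᵢ+n₀ᵢ.
Stratum 1 (Urban): n₁ = 173, n₀ = 82, n = 255; a·n₀/n = 65·82/255 = 20.9020; c·n₁/n = 24·173/255 = 16.2824
Stratum 2 (Rural): n₁ = 323, n₀ = 347, n = 670; a·n₀/n = 121·347/670 = 62.6672; c·n₁/n = 102·323/670 = 49.1731
RR_MH = (20.9020 + 62.6672) / (16.2824 + 49.1731) = 83.5691 / 65.4555 = 1.27673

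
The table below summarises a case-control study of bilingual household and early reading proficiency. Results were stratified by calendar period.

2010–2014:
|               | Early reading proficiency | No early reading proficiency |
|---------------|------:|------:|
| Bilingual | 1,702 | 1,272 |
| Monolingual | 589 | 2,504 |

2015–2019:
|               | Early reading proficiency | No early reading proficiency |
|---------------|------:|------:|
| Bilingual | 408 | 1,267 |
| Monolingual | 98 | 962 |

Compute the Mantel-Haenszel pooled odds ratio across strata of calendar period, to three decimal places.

OR_MH = Σ(aᵢdᵢ/nᵢ) / Σ(bᵢcᵢ/nᵢ), where nᵢ is the stratum total.
Stratum 1 (2010–2014): n = 6067; a·d/n = 1702·2504/6067 = 702.4572; b·c/n = 1272·589/6067 = 123.4890
Stratum 2 (2015–2019): n = 2735; a·d/n = 408·962/2735 = 143.5086; b·c/n = 1267·98/2735 = 45.3989
OR_MH = (702.4572 + 143.5086) / (123.4890 + 45.3989) = 845.9658 / 168.8879 = 5.00904

5.009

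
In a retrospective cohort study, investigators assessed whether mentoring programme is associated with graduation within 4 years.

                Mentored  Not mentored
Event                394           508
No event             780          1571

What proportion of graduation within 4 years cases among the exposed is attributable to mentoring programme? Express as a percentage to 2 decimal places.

Reading the table with exposure as columns: a = 394 (Mentored, case), b = 780 (Mentored, non-case), c = 508 (Not mentored, case), d = 1571.
Risk in exposed = 394/1174 = 0.33560; risk in unexposed = 508/2079 = 0.24435.
RR = 0.33560/0.24435 = 1.37347
AR% = (RR − 1)/RR × 100 = (1.37347 − 1)/1.37347 × 100 = 27.1917%

27.19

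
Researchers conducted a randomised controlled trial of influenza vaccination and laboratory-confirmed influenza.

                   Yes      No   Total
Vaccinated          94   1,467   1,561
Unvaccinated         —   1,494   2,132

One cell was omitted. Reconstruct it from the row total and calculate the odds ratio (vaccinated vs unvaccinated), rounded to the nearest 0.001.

0.150

The missing cell is in the unexposed row: 2132 − 1494 = 638.
So a = 94, b = 1467, c = 638, d = 1494.
OR = (a·d)/(b·c) = (94 × 1494) / (1467 × 638) = 140436 / 935946 = 0.15005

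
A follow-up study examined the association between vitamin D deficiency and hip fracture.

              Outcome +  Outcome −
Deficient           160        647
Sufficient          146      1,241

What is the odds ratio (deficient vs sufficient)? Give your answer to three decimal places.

Cells: a = 160, b = 647, c = 146, d = 1241.
OR = (a·d)/(b·c) = (160 × 1241) / (647 × 146) = 198560 / 94462 = 2.10201
The odds of hip fracture are about 2.10 times as high in the deficient group.

2.102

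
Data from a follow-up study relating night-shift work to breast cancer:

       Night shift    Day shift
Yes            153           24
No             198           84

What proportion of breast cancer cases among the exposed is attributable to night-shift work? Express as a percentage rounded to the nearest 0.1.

49.0

Reading the table with exposure as columns: a = 153 (Night shift, case), b = 198 (Night shift, non-case), c = 24 (Day shift, case), d = 84.
Risk in exposed = 153/351 = 0.43590; risk in unexposed = 24/108 = 0.22222.
RR = 0.43590/0.22222 = 1.96154
AR% = (RR − 1)/RR × 100 = (1.96154 − 1)/1.96154 × 100 = 49.0196%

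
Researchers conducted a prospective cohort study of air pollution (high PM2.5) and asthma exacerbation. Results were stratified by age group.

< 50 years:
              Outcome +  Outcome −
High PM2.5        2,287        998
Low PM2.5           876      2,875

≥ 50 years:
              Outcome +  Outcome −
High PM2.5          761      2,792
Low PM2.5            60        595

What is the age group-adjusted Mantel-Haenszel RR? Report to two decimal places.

2.91

RR_MH = Σ(aᵢ·n₀ᵢ/nᵢ) / Σ(cᵢ·n₁ᵢ/nᵢ), with n₁ᵢ = aᵢ+bᵢ (exposed), n₀ᵢ = cᵢ+dᵢ (unexposed), nᵢ = n₁ᵢ+n₀ᵢ.
Stratum 1 (< 50 years): n₁ = 3285, n₀ = 3751, n = 7036; a·n₀/n = 2287·3751/7036 = 1219.2349; c·n₁/n = 876·3285/7036 = 408.9909
Stratum 2 (≥ 50 years): n₁ = 3553, n₀ = 655, n = 4208; a·n₀/n = 761·655/4208 = 118.4541; c·n₁/n = 60·3553/4208 = 50.6606
RR_MH = (1219.2349 + 118.4541) / (408.9909 + 50.6606) = 1337.6891 / 459.6516 = 2.91022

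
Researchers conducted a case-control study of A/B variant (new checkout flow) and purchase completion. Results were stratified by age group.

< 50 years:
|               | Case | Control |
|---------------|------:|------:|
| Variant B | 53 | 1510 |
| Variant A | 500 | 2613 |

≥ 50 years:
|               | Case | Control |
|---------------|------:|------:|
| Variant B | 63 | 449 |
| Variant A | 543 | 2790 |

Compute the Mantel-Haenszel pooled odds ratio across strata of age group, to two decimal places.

OR_MH = Σ(aᵢdᵢ/nᵢ) / Σ(bᵢcᵢ/nᵢ), where nᵢ is the stratum total.
Stratum 1 (< 50 years): n = 4676; a·d/n = 53·2613/4676 = 29.6170; b·c/n = 1510·500/4676 = 161.4628
Stratum 2 (≥ 50 years): n = 3845; a·d/n = 63·2790/3845 = 45.7139; b·c/n = 449·543/3845 = 63.4088
OR_MH = (29.6170 + 45.7139) / (161.4628 + 63.4088) = 75.3309 / 224.8716 = 0.33500

0.33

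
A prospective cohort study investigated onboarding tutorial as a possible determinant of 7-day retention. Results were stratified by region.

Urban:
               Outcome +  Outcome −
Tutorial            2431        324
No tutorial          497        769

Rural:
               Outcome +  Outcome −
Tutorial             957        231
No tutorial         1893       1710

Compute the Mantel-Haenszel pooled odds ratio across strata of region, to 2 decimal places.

6.14

OR_MH = Σ(aᵢdᵢ/nᵢ) / Σ(bᵢcᵢ/nᵢ), where nᵢ is the stratum total.
Stratum 1 (Urban): n = 4021; a·d/n = 2431·769/4021 = 464.9189; b·c/n = 324·497/4021 = 40.0468
Stratum 2 (Rural): n = 4791; a·d/n = 957·1710/4791 = 341.5717; b·c/n = 231·1893/4791 = 91.2718
OR_MH = (464.9189 + 341.5717) / (40.0468 + 91.2718) = 806.4906 / 131.3185 = 6.14148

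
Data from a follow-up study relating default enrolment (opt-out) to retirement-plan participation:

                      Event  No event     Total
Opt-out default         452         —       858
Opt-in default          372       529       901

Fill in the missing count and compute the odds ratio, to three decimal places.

1.583

The missing cell is in the exposed row: 858 − 452 = 406.
So a = 452, b = 406, c = 372, d = 529.
OR = (a·d)/(b·c) = (452 × 529) / (406 × 372) = 239108 / 151032 = 1.58316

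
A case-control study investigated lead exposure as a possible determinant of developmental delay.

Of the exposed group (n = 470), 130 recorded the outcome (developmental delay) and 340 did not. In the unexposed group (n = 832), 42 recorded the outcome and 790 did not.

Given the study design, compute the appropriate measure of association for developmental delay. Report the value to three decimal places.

From the description: a = 130, b = 340, c = 42, d = 790.
This is a case-control study: participants were sampled on outcome status, so risks in the source population cannot be estimated directly — relative risk is not valid here. The odds ratio is the appropriate measure.
OR = (a·d)/(b·c) = (130 × 790) / (340 × 42) = 102700 / 14280 = 7.19188

7.192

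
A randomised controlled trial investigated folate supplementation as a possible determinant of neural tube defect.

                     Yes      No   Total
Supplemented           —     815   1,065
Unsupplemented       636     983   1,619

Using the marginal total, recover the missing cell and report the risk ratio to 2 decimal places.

0.60

The missing cell is in the exposed row: 1065 − 815 = 250.
So a = 250, b = 815, c = 636, d = 983.
RR = [a/(a+b)] / [c/(c+d)] = (250/1065) / (636/1619) = 0.23474/0.39284 = 0.59756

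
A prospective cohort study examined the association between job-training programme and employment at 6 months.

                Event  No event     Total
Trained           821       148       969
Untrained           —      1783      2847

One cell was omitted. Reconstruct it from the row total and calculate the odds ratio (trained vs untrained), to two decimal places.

9.30

The missing cell is in the unexposed row: 2847 − 1783 = 1064.
So a = 821, b = 148, c = 1064, d = 1783.
OR = (a·d)/(b·c) = (821 × 1783) / (148 × 1064) = 1463843 / 157472 = 9.29589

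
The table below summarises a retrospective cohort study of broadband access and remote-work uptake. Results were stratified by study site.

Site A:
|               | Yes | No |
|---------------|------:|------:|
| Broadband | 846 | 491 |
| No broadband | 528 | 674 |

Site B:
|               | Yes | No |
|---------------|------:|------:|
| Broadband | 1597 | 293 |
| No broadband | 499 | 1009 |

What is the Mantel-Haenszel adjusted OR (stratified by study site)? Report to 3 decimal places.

OR_MH = Σ(aᵢdᵢ/nᵢ) / Σ(bᵢcᵢ/nᵢ), where nᵢ is the stratum total.
Stratum 1 (Site A): n = 2539; a·d/n = 846·674/2539 = 224.5782; b·c/n = 491·528/2539 = 102.1063
Stratum 2 (Site B): n = 3398; a·d/n = 1597·1009/3398 = 474.2122; b·c/n = 293·499/3398 = 43.0274
OR_MH = (224.5782 + 474.2122) / (102.1063 + 43.0274) = 698.7904 / 145.1337 = 4.81480

4.815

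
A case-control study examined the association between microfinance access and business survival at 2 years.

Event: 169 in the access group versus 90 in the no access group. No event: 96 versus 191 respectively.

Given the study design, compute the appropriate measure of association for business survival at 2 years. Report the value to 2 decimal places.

From the description: a = 169, b = 96, c = 90, d = 191.
This is a case-control study: participants were sampled on outcome status, so risks in the source population cannot be estimated directly — relative risk is not valid here. The odds ratio is the appropriate measure.
OR = (a·d)/(b·c) = (169 × 191) / (96 × 90) = 32279 / 8640 = 3.73600

3.74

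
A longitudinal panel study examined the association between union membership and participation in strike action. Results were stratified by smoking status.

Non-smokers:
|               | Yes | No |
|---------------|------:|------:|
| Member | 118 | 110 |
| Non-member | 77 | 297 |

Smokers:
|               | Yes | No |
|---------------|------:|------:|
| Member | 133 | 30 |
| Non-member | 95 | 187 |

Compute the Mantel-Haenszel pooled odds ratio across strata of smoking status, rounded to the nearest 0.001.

OR_MH = Σ(aᵢdᵢ/nᵢ) / Σ(bᵢcᵢ/nᵢ), where nᵢ is the stratum total.
Stratum 1 (Non-smokers): n = 602; a·d/n = 118·297/602 = 58.2159; b·c/n = 110·77/602 = 14.0698
Stratum 2 (Smokers): n = 445; a·d/n = 133·187/445 = 55.8899; b·c/n = 30·95/445 = 6.4045
OR_MH = (58.2159 + 55.8899) / (14.0698 + 6.4045) = 114.1058 / 20.4743 = 5.57314

5.573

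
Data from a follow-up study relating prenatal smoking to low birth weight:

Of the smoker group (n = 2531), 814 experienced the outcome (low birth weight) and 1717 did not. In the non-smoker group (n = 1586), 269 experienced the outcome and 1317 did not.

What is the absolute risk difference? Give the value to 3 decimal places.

From the description: a = 814, b = 1717, c = 269, d = 1317.
Risk in exposed = 814/2531 = 0.321612; risk in unexposed = 269/1586 = 0.169609.
Risk difference = 0.321612 − 0.169609 = 0.152003

0.152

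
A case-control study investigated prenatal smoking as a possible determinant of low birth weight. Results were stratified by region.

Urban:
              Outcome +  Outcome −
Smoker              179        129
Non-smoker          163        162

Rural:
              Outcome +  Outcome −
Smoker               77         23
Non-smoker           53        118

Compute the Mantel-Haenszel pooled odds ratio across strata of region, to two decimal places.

2.10

OR_MH = Σ(aᵢdᵢ/nᵢ) / Σ(bᵢcᵢ/nᵢ), where nᵢ is the stratum total.
Stratum 1 (Urban): n = 633; a·d/n = 179·162/633 = 45.8104; b·c/n = 129·163/633 = 33.2180
Stratum 2 (Rural): n = 271; a·d/n = 77·118/271 = 33.5277; b·c/n = 23·53/271 = 4.4982
OR_MH = (45.8104 + 33.5277) / (33.2180 + 4.4982) = 79.3381 / 37.7162 = 2.10356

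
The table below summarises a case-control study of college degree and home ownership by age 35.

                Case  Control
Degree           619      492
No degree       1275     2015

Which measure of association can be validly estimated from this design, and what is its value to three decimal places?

1.988

Cells: a = 619, b = 492, c = 1275, d = 2015.
This is a case-control study: participants were sampled on outcome status, so risks in the source population cannot be estimated directly — relative risk is not valid here. The odds ratio is the appropriate measure.
OR = (a·d)/(b·c) = (619 × 2015) / (492 × 1275) = 1247285 / 627300 = 1.98834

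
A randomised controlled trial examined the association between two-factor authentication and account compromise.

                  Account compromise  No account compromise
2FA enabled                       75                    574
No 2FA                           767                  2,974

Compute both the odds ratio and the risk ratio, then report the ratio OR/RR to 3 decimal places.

Cells: a = 75, b = 574, c = 767, d = 2974.
OR = (75·2974)/(574·767) = 223050/440258 = 0.50663
Risk in exposed = 75/649 = 0.11556; risk in unexposed = 767/3741 = 0.20503; RR = 0.56365
OR/RR = 0.50663 / 0.56365 = 0.89885
The outcome is not rare, so the OR lies further from 1 than the RR.

0.899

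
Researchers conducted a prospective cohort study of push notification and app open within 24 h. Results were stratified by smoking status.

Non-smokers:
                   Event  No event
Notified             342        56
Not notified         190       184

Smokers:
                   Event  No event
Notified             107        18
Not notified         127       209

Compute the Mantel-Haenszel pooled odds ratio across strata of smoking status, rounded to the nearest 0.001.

6.938

OR_MH = Σ(aᵢdᵢ/nᵢ) / Σ(bᵢcᵢ/nᵢ), where nᵢ is the stratum total.
Stratum 1 (Non-smokers): n = 772; a·d/n = 342·184/772 = 81.5130; b·c/n = 56·190/772 = 13.7824
Stratum 2 (Smokers): n = 461; a·d/n = 107·209/461 = 48.5098; b·c/n = 18·127/461 = 4.9588
OR_MH = (81.5130 + 48.5098) / (13.7824 + 4.9588) = 130.0227 / 18.7412 = 6.93781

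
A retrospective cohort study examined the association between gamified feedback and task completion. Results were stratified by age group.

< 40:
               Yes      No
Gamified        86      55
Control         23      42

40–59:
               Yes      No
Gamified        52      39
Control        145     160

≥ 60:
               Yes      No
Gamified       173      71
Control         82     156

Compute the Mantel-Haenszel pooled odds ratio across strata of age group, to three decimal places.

2.909

OR_MH = Σ(aᵢdᵢ/nᵢ) / Σ(bᵢcᵢ/nᵢ), where nᵢ is the stratum total.
Stratum 1 (< 40): n = 206; a·d/n = 86·42/206 = 17.5340; b·c/n = 55·23/206 = 6.1408
Stratum 2 (40–59): n = 396; a·d/n = 52·160/396 = 21.0101; b·c/n = 39·145/396 = 14.2803
Stratum 3 (≥ 60): n = 482; a·d/n = 173·156/482 = 55.9917; b·c/n = 71·82/482 = 12.0788
OR_MH = (17.5340 + 21.0101 + 55.9917) / (6.1408 + 14.2803 + 12.0788) = 94.5358 / 32.4999 = 2.90880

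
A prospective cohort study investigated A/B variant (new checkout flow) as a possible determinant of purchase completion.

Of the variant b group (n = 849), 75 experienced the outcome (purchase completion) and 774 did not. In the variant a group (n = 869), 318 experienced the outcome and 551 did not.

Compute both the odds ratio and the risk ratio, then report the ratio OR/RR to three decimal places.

0.696

From the description: a = 75, b = 774, c = 318, d = 551.
OR = (75·551)/(774·318) = 41325/246132 = 0.16790
Risk in exposed = 75/849 = 0.08834; risk in unexposed = 318/869 = 0.36594; RR = 0.24140
OR/RR = 0.16790 / 0.24140 = 0.69550
The outcome is not rare, so the OR lies further from 1 than the RR.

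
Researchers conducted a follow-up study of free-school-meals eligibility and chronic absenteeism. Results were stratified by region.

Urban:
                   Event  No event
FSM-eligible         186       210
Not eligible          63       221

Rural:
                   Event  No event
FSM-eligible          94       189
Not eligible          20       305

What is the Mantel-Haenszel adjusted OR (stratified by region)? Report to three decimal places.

OR_MH = Σ(aᵢdᵢ/nᵢ) / Σ(bᵢcᵢ/nᵢ), where nᵢ is the stratum total.
Stratum 1 (Urban): n = 680; a·d/n = 186·221/680 = 60.4500; b·c/n = 210·63/680 = 19.4559
Stratum 2 (Rural): n = 608; a·d/n = 94·305/608 = 47.1546; b·c/n = 189·20/608 = 6.2171
OR_MH = (60.4500 + 47.1546) / (19.4559 + 6.2171) = 107.6046 / 25.6730 = 4.19136

4.191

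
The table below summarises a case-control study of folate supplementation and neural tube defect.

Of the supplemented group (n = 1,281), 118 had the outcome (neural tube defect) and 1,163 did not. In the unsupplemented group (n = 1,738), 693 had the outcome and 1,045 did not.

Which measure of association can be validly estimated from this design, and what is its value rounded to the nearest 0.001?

0.153

From the description: a = 118, b = 1163, c = 693, d = 1045.
This is a case-control study: participants were sampled on outcome status, so risks in the source population cannot be estimated directly — relative risk is not valid here. The odds ratio is the appropriate measure.
OR = (a·d)/(b·c) = (118 × 1045) / (1163 × 693) = 123310 / 805959 = 0.15300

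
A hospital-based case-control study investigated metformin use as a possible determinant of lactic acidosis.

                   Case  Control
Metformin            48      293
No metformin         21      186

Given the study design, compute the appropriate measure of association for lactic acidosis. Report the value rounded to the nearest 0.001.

1.451

Cells: a = 48, b = 293, c = 21, d = 186.
This is a hospital-based case-control study: participants were sampled on outcome status, so risks in the source population cannot be estimated directly — relative risk is not valid here. The odds ratio is the appropriate measure.
OR = (a·d)/(b·c) = (48 × 186) / (293 × 21) = 8928 / 6153 = 1.45100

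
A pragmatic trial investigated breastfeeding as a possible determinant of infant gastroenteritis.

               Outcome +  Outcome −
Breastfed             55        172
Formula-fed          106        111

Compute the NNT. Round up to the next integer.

5

Risk in treated group = 55/227 = 0.24229; risk in control = 106/217 = 0.48848.
Absolute risk reduction = 0.48848 − 0.24229 = 0.24619
NNT = 1 / ARR = 1 / 0.24619 = 4.062 → round up → 5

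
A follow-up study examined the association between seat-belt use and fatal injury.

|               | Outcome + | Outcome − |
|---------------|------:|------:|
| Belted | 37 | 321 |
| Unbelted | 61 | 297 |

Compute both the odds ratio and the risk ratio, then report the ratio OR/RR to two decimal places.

0.93

Cells: a = 37, b = 321, c = 61, d = 297.
OR = (37·297)/(321·61) = 10989/19581 = 0.56121
Risk in exposed = 37/358 = 0.10335; risk in unexposed = 61/358 = 0.17039; RR = 0.60656
OR/RR = 0.56121 / 0.60656 = 0.92523
The outcome is not rare, so the OR lies further from 1 than the RR.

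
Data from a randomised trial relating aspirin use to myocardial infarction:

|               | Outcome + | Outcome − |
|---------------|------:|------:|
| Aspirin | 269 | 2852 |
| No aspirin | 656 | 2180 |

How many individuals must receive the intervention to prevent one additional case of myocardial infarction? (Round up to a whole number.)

Risk in treated group = 269/3121 = 0.08619; risk in control = 656/2836 = 0.23131.
Absolute risk reduction = 0.23131 − 0.08619 = 0.14512
NNT = 1 / ARR = 1 / 0.14512 = 6.891 → round up → 7

7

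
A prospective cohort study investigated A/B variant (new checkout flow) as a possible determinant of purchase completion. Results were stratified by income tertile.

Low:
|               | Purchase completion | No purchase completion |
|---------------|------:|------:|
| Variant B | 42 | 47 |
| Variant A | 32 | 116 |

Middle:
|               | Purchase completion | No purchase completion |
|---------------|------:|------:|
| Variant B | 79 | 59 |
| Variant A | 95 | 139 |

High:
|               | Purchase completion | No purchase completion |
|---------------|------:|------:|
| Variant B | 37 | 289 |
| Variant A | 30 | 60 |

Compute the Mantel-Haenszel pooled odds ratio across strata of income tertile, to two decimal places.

OR_MH = Σ(aᵢdᵢ/nᵢ) / Σ(bᵢcᵢ/nᵢ), where nᵢ is the stratum total.
Stratum 1 (Low): n = 237; a·d/n = 42·116/237 = 20.5570; b·c/n = 47·32/237 = 6.3460
Stratum 2 (Middle): n = 372; a·d/n = 79·139/372 = 29.5188; b·c/n = 59·95/372 = 15.0672
Stratum 3 (High): n = 416; a·d/n = 37·60/416 = 5.3365; b·c/n = 289·30/416 = 20.8413
OR_MH = (20.5570 + 29.5188 + 5.3365) / (6.3460 + 15.0672 + 20.8413) = 55.4123 / 42.2545 = 1.31139

1.31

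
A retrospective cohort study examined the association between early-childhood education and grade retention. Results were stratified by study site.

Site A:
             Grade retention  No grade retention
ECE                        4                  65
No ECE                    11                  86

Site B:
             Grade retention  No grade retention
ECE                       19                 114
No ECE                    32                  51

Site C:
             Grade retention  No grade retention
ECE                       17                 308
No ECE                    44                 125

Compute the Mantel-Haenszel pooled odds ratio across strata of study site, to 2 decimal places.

0.22

OR_MH = Σ(aᵢdᵢ/nᵢ) / Σ(bᵢcᵢ/nᵢ), where nᵢ is the stratum total.
Stratum 1 (Site A): n = 166; a·d/n = 4·86/166 = 2.0723; b·c/n = 65·11/166 = 4.3072
Stratum 2 (Site B): n = 216; a·d/n = 19·51/216 = 4.4861; b·c/n = 114·32/216 = 16.8889
Stratum 3 (Site C): n = 494; a·d/n = 17·125/494 = 4.3016; b·c/n = 308·44/494 = 27.4332
OR_MH = (2.0723 + 4.4861 + 4.3016) / (4.3072 + 16.8889 + 27.4332) = 10.8600 / 48.6293 = 0.22332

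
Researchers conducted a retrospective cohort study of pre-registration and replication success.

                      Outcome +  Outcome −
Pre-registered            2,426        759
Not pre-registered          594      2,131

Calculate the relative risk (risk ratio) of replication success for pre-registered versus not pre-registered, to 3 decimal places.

3.494

Cells: a = 2426, b = 759, c = 594, d = 2131.
Risk in exposed = 2426/3185 = 0.76170; risk in unexposed = 594/2725 = 0.21798.
RR = 0.76170 / 0.21798 = 3.49431
The risk among the exposed is 3.49 times that among the unexposed.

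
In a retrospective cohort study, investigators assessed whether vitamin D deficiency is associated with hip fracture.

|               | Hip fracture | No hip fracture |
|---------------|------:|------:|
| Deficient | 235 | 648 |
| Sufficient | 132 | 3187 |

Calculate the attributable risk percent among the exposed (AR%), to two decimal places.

85.06

Cells: a = 235, b = 648, c = 132, d = 3187.
Risk in exposed = 235/883 = 0.26614; risk in unexposed = 132/3319 = 0.03977.
RR = 0.26614/0.03977 = 6.69176
AR% = (RR − 1)/RR × 100 = (6.69176 − 1)/6.69176 × 100 = 85.0563%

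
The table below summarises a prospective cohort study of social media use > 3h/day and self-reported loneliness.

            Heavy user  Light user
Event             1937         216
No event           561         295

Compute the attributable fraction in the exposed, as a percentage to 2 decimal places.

Reading the table with exposure as columns: a = 1937 (Heavy user, case), b = 561 (Heavy user, non-case), c = 216 (Light user, case), d = 295.
Risk in exposed = 1937/2498 = 0.77542; risk in unexposed = 216/511 = 0.42270.
RR = 0.77542/0.42270 = 1.83444
AR% = (RR − 1)/RR × 100 = (1.83444 − 1)/1.83444 × 100 = 45.4876%

45.49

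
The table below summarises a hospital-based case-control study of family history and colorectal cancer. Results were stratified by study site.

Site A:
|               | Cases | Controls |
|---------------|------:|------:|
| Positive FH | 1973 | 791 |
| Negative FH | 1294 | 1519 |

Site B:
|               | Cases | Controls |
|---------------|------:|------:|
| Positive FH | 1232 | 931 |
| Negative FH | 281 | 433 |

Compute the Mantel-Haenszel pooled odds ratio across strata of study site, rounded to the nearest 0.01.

OR_MH = Σ(aᵢdᵢ/nᵢ) / Σ(bᵢcᵢ/nᵢ), where nᵢ is the stratum total.
Stratum 1 (Site A): n = 5577; a·d/n = 1973·1519/5577 = 537.3834; b·c/n = 791·1294/5577 = 183.5313
Stratum 2 (Site B): n = 2877; a·d/n = 1232·433/2877 = 185.4209; b·c/n = 931·281/2877 = 90.9319
OR_MH = (537.3834 + 185.4209) / (183.5313 + 90.9319) = 722.8043 / 274.4632 = 2.63352

2.63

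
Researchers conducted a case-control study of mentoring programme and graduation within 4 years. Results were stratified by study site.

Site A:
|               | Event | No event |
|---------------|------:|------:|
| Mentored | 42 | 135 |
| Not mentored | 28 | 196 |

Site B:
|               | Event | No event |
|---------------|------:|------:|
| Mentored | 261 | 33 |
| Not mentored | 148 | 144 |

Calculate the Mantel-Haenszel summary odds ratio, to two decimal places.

4.77

OR_MH = Σ(aᵢdᵢ/nᵢ) / Σ(bᵢcᵢ/nᵢ), where nᵢ is the stratum total.
Stratum 1 (Site A): n = 401; a·d/n = 42·196/401 = 20.5287; b·c/n = 135·28/401 = 9.4264
Stratum 2 (Site B): n = 586; a·d/n = 261·144/586 = 64.1365; b·c/n = 33·148/586 = 8.3345
OR_MH = (20.5287 + 64.1365) / (9.4264 + 8.3345) = 84.6652 / 17.7609 = 4.76694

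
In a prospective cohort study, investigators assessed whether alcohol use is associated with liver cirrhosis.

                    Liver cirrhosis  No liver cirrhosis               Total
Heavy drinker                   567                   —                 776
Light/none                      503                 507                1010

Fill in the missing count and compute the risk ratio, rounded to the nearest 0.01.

1.47

The missing cell is in the exposed row: 776 − 567 = 209.
So a = 567, b = 209, c = 503, d = 507.
RR = [a/(a+b)] / [c/(c+d)] = (567/776) / (503/1010) = 0.73067/0.49802 = 1.46715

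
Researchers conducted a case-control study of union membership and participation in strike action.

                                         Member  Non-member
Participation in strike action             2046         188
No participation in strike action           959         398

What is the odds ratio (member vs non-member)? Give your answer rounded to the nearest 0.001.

4.517

Reading the table with exposure as columns: a = 2046 (Member, case), b = 959 (Member, non-case), c = 188 (Non-member, case), d = 398.
OR = (a·d)/(b·c) = (2046 × 398) / (959 × 188) = 814308 / 180292 = 4.51661
The odds of participation in strike action are about 4.52 times as high in the member group.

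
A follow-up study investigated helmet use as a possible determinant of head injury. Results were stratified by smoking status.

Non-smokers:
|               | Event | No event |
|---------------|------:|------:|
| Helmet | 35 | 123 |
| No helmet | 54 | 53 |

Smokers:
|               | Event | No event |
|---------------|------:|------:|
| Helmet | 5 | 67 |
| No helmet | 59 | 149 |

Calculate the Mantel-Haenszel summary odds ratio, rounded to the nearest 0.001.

0.247

OR_MH = Σ(aᵢdᵢ/nᵢ) / Σ(bᵢcᵢ/nᵢ), where nᵢ is the stratum total.
Stratum 1 (Non-smokers): n = 265; a·d/n = 35·53/265 = 7.0000; b·c/n = 123·54/265 = 25.0642
Stratum 2 (Smokers): n = 280; a·d/n = 5·149/280 = 2.6607; b·c/n = 67·59/280 = 14.1179
OR_MH = (7.0000 + 2.6607) / (25.0642 + 14.1179) = 9.6607 / 39.1820 = 0.24656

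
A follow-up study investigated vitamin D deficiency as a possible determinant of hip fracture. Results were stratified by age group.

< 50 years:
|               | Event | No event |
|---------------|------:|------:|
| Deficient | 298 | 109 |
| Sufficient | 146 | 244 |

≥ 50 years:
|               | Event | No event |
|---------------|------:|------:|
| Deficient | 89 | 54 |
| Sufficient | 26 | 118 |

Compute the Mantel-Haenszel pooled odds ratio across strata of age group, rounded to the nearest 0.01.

OR_MH = Σ(aᵢdᵢ/nᵢ) / Σ(bᵢcᵢ/nᵢ), where nᵢ is the stratum total.
Stratum 1 (< 50 years): n = 797; a·d/n = 298·244/797 = 91.2321; b·c/n = 109·146/797 = 19.9674
Stratum 2 (≥ 50 years): n = 287; a·d/n = 89·118/287 = 36.5923; b·c/n = 54·26/287 = 4.8920
OR_MH = (91.2321 + 36.5923) / (19.9674 + 4.8920) = 127.8245 / 24.8594 = 5.14190

5.14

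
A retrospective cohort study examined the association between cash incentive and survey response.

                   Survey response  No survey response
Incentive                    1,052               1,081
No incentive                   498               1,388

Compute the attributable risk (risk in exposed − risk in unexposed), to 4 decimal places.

Cells: a = 1052, b = 1081, c = 498, d = 1388.
Risk in exposed = 1052/2133 = 0.493202; risk in unexposed = 498/1886 = 0.264051.
Risk difference = 0.493202 − 0.264051 = 0.229151

0.2292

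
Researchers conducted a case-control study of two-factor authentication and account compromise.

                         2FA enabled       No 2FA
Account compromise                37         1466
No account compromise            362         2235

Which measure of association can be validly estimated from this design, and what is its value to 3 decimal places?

Reading the table with exposure as columns: a = 37 (2FA enabled, case), b = 362 (2FA enabled, non-case), c = 1466 (No 2FA, case), d = 2235.
This is a case-control study: participants were sampled on outcome status, so risks in the source population cannot be estimated directly — relative risk is not valid here. The odds ratio is the appropriate measure.
OR = (a·d)/(b·c) = (37 × 2235) / (362 × 1466) = 82695 / 530692 = 0.15582

0.156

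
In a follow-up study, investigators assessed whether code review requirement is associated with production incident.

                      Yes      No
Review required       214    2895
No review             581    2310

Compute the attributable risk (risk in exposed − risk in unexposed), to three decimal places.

Cells: a = 214, b = 2895, c = 581, d = 2310.
Risk in exposed = 214/3109 = 0.068832; risk in unexposed = 581/2891 = 0.200969.
Risk difference = 0.068832 − 0.200969 = -0.132136

-0.132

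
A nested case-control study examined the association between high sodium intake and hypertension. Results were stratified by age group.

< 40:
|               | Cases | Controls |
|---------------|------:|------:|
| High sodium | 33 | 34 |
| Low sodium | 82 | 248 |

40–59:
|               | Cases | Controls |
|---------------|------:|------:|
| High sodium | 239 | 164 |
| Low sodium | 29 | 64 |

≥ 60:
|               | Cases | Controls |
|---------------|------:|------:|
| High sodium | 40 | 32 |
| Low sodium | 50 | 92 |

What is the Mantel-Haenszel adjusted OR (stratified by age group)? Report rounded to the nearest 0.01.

2.85

OR_MH = Σ(aᵢdᵢ/nᵢ) / Σ(bᵢcᵢ/nᵢ), where nᵢ is the stratum total.
Stratum 1 (< 40): n = 397; a·d/n = 33·248/397 = 20.6146; b·c/n = 34·82/397 = 7.0227
Stratum 2 (40–59): n = 496; a·d/n = 239·64/496 = 30.8387; b·c/n = 164·29/496 = 9.5887
Stratum 3 (≥ 60): n = 214; a·d/n = 40·92/214 = 17.1963; b·c/n = 32·50/214 = 7.4766
OR_MH = (20.6146 + 30.8387 + 17.1963) / (7.0227 + 9.5887 + 7.4766) = 68.6496 / 24.0880 = 2.84995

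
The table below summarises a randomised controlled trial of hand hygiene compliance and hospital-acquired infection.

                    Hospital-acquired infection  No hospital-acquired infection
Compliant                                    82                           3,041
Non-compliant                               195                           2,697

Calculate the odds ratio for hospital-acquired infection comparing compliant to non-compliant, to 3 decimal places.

Cells: a = 82, b = 3041, c = 195, d = 2697.
OR = (a·d)/(b·c) = (82 × 2697) / (3041 × 195) = 221154 / 592995 = 0.37294
Exposure is associated with lower odds of hospital-acquired infection (OR = 0.37 < 1).

0.373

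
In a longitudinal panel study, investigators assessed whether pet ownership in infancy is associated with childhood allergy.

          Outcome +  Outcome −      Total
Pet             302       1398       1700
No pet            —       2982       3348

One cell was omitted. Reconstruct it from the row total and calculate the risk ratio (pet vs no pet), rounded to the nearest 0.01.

The missing cell is in the unexposed row: 3348 − 2982 = 366.
So a = 302, b = 1398, c = 366, d = 2982.
RR = [a/(a+b)] / [c/(c+d)] = (302/1700) / (366/3348) = 0.17765/0.10932 = 1.62503

1.63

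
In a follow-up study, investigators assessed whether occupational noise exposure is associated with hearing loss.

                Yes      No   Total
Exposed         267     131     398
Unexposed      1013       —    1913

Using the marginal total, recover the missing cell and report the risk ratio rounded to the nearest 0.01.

1.27

The missing cell is in the unexposed row: 1913 − 1013 = 900.
So a = 267, b = 131, c = 1013, d = 900.
RR = [a/(a+b)] / [c/(c+d)] = (267/398) / (1013/1913) = 0.67085/0.52953 = 1.26687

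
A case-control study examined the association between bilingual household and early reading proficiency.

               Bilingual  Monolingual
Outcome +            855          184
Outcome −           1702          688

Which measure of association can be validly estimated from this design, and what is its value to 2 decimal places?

Reading the table with exposure as columns: a = 855 (Bilingual, case), b = 1702 (Bilingual, non-case), c = 184 (Monolingual, case), d = 688.
This is a case-control study: participants were sampled on outcome status, so risks in the source population cannot be estimated directly — relative risk is not valid here. The odds ratio is the appropriate measure.
OR = (a·d)/(b·c) = (855 × 688) / (1702 × 184) = 588240 / 313168 = 1.87835

1.88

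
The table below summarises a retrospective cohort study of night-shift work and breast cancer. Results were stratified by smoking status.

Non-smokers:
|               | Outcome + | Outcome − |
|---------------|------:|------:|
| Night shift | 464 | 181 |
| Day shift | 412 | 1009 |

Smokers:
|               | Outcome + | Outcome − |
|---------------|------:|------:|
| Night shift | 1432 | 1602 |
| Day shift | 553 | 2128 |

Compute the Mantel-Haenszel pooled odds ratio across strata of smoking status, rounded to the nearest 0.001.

3.976

OR_MH = Σ(aᵢdᵢ/nᵢ) / Σ(bᵢcᵢ/nᵢ), where nᵢ is the stratum total.
Stratum 1 (Non-smokers): n = 2066; a·d/n = 464·1009/2066 = 226.6099; b·c/n = 181·412/2066 = 36.0949
Stratum 2 (Smokers): n = 5715; a·d/n = 1432·2128/5715 = 533.2101; b·c/n = 1602·553/5715 = 155.0142
OR_MH = (226.6099 + 533.2101) / (36.0949 + 155.0142) = 759.8200 / 191.1090 = 3.97585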